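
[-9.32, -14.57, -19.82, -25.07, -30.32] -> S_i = -9.32 + -5.25*i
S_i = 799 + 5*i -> [799, 804, 809, 814, 819]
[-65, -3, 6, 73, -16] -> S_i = Random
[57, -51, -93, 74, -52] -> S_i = Random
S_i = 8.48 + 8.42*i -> [8.48, 16.9, 25.32, 33.74, 42.16]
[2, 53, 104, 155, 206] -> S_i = 2 + 51*i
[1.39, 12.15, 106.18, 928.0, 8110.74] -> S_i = 1.39*8.74^i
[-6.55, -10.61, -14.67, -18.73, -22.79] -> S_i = -6.55 + -4.06*i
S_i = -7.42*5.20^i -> [-7.42, -38.58, -200.64, -1043.31, -5425.22]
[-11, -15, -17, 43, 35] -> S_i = Random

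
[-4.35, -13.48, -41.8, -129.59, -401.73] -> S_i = -4.35*3.10^i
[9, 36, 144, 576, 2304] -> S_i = 9*4^i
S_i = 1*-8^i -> [1, -8, 64, -512, 4096]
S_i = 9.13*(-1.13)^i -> [9.13, -10.32, 11.66, -13.17, 14.89]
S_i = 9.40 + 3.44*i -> [9.4, 12.84, 16.28, 19.72, 23.16]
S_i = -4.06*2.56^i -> [-4.06, -10.39, -26.61, -68.12, -174.38]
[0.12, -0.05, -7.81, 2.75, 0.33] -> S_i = Random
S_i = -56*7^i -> [-56, -392, -2744, -19208, -134456]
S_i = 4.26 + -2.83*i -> [4.26, 1.43, -1.4, -4.23, -7.06]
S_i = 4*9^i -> [4, 36, 324, 2916, 26244]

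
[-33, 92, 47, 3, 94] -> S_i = Random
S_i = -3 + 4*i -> [-3, 1, 5, 9, 13]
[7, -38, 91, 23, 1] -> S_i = Random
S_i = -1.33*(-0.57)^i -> [-1.33, 0.76, -0.43, 0.25, -0.14]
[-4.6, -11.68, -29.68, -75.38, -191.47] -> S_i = -4.60*2.54^i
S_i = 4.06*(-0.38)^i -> [4.06, -1.54, 0.59, -0.22, 0.08]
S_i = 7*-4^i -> [7, -28, 112, -448, 1792]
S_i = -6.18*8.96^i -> [-6.18, -55.37, -496.14, -4445.42, -39830.94]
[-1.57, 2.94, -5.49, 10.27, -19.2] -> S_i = -1.57*(-1.87)^i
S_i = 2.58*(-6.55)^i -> [2.58, -16.9, 110.69, -725.01, 4748.81]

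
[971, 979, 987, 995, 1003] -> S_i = 971 + 8*i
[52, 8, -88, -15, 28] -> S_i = Random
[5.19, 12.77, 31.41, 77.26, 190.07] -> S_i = 5.19*2.46^i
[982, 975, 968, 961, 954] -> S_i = 982 + -7*i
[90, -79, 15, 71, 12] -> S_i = Random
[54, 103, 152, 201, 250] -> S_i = 54 + 49*i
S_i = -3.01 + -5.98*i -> [-3.01, -8.99, -14.97, -20.95, -26.93]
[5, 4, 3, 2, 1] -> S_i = 5 + -1*i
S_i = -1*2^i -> [-1, -2, -4, -8, -16]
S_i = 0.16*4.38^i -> [0.16, 0.7, 3.07, 13.44, 58.89]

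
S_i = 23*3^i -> [23, 69, 207, 621, 1863]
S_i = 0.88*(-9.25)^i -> [0.88, -8.14, 75.3, -696.48, 6442.43]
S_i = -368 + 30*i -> [-368, -338, -308, -278, -248]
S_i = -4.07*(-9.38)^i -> [-4.07, 38.18, -358.1, 3358.95, -31506.91]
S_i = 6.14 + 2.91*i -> [6.14, 9.05, 11.96, 14.87, 17.78]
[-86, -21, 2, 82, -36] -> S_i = Random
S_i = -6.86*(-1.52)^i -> [-6.86, 10.43, -15.85, 24.09, -36.62]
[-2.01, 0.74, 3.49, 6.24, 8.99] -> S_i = -2.01 + 2.75*i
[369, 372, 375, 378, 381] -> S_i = 369 + 3*i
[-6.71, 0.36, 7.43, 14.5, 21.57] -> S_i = -6.71 + 7.07*i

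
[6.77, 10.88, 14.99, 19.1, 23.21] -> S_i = 6.77 + 4.11*i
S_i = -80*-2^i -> [-80, 160, -320, 640, -1280]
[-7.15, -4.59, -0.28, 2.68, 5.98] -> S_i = Random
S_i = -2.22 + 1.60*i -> [-2.22, -0.62, 0.98, 2.58, 4.18]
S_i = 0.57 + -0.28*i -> [0.57, 0.29, 0.01, -0.27, -0.55]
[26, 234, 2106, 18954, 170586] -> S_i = 26*9^i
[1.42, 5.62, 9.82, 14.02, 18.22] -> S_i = 1.42 + 4.20*i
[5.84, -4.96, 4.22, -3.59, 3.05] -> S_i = 5.84*(-0.85)^i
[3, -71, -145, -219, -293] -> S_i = 3 + -74*i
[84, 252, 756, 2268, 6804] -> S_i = 84*3^i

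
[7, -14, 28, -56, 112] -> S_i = 7*-2^i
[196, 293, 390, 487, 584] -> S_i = 196 + 97*i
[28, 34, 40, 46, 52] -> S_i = 28 + 6*i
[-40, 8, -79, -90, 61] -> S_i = Random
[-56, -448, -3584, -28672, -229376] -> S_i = -56*8^i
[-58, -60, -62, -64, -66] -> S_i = -58 + -2*i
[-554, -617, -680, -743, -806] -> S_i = -554 + -63*i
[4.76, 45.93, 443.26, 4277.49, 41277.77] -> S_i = 4.76*9.65^i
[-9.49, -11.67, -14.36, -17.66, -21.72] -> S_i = -9.49*1.23^i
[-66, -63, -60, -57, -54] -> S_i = -66 + 3*i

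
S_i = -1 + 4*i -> [-1, 3, 7, 11, 15]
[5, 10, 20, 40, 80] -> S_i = 5*2^i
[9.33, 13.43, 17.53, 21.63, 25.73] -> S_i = 9.33 + 4.10*i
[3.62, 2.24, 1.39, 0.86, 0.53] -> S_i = 3.62*0.62^i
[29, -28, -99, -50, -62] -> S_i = Random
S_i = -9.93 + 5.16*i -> [-9.93, -4.77, 0.39, 5.55, 10.71]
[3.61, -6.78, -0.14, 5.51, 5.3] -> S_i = Random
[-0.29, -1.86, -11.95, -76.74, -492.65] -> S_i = -0.29*6.42^i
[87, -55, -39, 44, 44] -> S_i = Random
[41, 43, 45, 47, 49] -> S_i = 41 + 2*i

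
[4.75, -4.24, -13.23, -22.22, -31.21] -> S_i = 4.75 + -8.99*i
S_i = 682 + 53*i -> [682, 735, 788, 841, 894]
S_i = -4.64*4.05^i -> [-4.64, -18.79, -76.11, -308.24, -1248.35]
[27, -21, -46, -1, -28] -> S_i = Random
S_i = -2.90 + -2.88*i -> [-2.9, -5.78, -8.66, -11.54, -14.42]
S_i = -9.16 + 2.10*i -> [-9.16, -7.06, -4.96, -2.86, -0.76]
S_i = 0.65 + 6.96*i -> [0.65, 7.61, 14.57, 21.53, 28.49]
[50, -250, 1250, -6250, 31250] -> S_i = 50*-5^i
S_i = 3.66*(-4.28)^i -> [3.66, -15.66, 67.05, -286.95, 1228.16]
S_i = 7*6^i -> [7, 42, 252, 1512, 9072]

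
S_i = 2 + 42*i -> [2, 44, 86, 128, 170]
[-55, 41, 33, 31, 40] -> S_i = Random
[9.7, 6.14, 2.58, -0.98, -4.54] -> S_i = 9.70 + -3.56*i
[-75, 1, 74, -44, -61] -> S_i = Random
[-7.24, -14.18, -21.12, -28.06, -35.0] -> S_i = -7.24 + -6.94*i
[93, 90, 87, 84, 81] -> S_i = 93 + -3*i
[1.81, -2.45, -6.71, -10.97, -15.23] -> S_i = 1.81 + -4.26*i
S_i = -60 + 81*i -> [-60, 21, 102, 183, 264]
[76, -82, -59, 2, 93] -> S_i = Random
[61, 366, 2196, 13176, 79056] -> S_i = 61*6^i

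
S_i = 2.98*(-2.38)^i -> [2.98, -7.09, 16.88, -40.17, 95.61]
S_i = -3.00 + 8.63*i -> [-3.0, 5.63, 14.26, 22.89, 31.52]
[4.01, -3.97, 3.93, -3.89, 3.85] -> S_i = 4.01*(-0.99)^i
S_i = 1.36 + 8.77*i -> [1.36, 10.13, 18.9, 27.67, 36.44]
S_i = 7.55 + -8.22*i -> [7.55, -0.67, -8.89, -17.11, -25.33]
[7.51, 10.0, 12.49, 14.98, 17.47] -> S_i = 7.51 + 2.49*i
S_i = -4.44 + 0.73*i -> [-4.44, -3.71, -2.98, -2.25, -1.52]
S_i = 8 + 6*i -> [8, 14, 20, 26, 32]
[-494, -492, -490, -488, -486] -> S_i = -494 + 2*i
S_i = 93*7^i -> [93, 651, 4557, 31899, 223293]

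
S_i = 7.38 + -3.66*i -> [7.38, 3.72, 0.06, -3.6, -7.26]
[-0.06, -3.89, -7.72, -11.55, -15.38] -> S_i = -0.06 + -3.83*i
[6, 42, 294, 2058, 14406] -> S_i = 6*7^i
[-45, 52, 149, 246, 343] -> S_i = -45 + 97*i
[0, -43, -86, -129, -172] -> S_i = 0 + -43*i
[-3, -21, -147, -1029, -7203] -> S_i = -3*7^i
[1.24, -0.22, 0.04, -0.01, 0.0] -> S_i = 1.24*(-0.18)^i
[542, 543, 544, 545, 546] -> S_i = 542 + 1*i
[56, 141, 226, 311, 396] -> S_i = 56 + 85*i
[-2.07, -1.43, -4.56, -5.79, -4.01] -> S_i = Random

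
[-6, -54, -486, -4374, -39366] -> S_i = -6*9^i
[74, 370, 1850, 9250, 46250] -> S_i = 74*5^i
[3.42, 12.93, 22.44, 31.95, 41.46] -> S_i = 3.42 + 9.51*i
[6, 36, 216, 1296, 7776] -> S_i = 6*6^i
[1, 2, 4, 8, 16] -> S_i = 1*2^i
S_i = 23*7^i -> [23, 161, 1127, 7889, 55223]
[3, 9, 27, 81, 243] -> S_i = 3*3^i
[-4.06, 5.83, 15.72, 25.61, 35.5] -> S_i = -4.06 + 9.89*i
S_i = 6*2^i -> [6, 12, 24, 48, 96]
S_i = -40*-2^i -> [-40, 80, -160, 320, -640]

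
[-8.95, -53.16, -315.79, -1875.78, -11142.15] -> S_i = -8.95*5.94^i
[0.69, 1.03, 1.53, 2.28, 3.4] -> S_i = 0.69*1.49^i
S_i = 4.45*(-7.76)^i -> [4.45, -34.53, 267.97, -2079.43, 16136.41]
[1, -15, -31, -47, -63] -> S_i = 1 + -16*i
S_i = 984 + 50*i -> [984, 1034, 1084, 1134, 1184]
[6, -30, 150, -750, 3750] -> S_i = 6*-5^i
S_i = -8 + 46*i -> [-8, 38, 84, 130, 176]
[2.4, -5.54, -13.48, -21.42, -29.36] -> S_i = 2.40 + -7.94*i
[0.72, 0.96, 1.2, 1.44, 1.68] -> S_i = 0.72 + 0.24*i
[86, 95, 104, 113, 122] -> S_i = 86 + 9*i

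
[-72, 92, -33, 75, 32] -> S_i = Random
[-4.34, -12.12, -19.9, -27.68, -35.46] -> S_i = -4.34 + -7.78*i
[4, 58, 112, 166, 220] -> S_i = 4 + 54*i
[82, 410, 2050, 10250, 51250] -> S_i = 82*5^i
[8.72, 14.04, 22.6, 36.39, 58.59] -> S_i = 8.72*1.61^i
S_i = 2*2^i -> [2, 4, 8, 16, 32]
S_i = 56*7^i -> [56, 392, 2744, 19208, 134456]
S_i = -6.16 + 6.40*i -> [-6.16, 0.24, 6.64, 13.04, 19.44]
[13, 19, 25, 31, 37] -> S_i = 13 + 6*i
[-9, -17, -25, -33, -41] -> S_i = -9 + -8*i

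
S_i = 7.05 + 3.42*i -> [7.05, 10.47, 13.89, 17.31, 20.73]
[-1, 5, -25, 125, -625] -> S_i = -1*-5^i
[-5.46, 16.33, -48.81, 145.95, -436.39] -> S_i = -5.46*(-2.99)^i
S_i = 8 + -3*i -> [8, 5, 2, -1, -4]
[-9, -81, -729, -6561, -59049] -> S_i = -9*9^i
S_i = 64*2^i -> [64, 128, 256, 512, 1024]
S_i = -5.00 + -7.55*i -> [-5.0, -12.55, -20.1, -27.65, -35.2]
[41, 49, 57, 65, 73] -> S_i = 41 + 8*i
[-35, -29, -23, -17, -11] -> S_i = -35 + 6*i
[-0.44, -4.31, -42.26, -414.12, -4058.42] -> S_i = -0.44*9.80^i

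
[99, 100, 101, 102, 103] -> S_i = 99 + 1*i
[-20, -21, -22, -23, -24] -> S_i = -20 + -1*i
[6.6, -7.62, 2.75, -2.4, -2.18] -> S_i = Random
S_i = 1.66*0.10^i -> [1.66, 0.17, 0.02, 0.0, 0.0]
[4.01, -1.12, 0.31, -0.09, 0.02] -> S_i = 4.01*(-0.28)^i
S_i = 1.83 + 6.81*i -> [1.83, 8.64, 15.45, 22.26, 29.07]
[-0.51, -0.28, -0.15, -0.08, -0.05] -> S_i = -0.51*0.55^i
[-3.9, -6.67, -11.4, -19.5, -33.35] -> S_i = -3.90*1.71^i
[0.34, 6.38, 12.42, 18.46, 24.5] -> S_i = 0.34 + 6.04*i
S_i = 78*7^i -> [78, 546, 3822, 26754, 187278]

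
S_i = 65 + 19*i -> [65, 84, 103, 122, 141]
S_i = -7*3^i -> [-7, -21, -63, -189, -567]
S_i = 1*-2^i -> [1, -2, 4, -8, 16]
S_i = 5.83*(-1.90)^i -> [5.83, -11.08, 21.05, -39.99, 75.98]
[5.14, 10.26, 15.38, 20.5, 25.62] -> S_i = 5.14 + 5.12*i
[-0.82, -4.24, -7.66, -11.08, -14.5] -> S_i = -0.82 + -3.42*i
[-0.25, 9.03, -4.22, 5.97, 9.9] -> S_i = Random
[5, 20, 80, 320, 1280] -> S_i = 5*4^i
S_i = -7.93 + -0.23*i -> [-7.93, -8.16, -8.39, -8.62, -8.85]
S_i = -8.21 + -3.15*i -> [-8.21, -11.36, -14.51, -17.66, -20.81]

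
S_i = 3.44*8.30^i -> [3.44, 28.55, 236.98, 1966.95, 16325.66]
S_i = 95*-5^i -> [95, -475, 2375, -11875, 59375]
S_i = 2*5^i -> [2, 10, 50, 250, 1250]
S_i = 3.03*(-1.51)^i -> [3.03, -4.58, 6.91, -10.43, 15.75]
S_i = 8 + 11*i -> [8, 19, 30, 41, 52]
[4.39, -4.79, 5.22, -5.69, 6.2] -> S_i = 4.39*(-1.09)^i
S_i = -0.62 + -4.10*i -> [-0.62, -4.72, -8.82, -12.92, -17.02]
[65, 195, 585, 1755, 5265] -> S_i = 65*3^i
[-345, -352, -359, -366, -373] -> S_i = -345 + -7*i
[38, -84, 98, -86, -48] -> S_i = Random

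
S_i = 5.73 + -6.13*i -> [5.73, -0.4, -6.53, -12.66, -18.79]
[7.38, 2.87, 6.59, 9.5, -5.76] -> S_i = Random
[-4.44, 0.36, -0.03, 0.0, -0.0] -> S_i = -4.44*(-0.08)^i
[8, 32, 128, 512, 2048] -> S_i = 8*4^i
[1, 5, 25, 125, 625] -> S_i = 1*5^i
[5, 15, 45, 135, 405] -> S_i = 5*3^i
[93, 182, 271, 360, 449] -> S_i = 93 + 89*i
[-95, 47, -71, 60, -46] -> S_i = Random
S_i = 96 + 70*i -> [96, 166, 236, 306, 376]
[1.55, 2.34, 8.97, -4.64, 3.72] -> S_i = Random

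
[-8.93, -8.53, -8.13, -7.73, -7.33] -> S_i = -8.93 + 0.40*i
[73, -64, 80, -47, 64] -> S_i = Random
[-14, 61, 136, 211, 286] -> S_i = -14 + 75*i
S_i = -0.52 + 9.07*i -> [-0.52, 8.55, 17.62, 26.69, 35.76]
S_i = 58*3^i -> [58, 174, 522, 1566, 4698]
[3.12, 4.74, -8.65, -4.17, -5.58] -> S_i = Random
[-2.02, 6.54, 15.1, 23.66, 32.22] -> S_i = -2.02 + 8.56*i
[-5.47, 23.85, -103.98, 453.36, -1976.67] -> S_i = -5.47*(-4.36)^i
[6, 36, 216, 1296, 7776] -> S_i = 6*6^i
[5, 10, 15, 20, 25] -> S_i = 5 + 5*i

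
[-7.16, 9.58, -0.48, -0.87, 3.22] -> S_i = Random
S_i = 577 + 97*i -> [577, 674, 771, 868, 965]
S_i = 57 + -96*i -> [57, -39, -135, -231, -327]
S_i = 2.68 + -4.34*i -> [2.68, -1.66, -6.0, -10.34, -14.68]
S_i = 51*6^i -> [51, 306, 1836, 11016, 66096]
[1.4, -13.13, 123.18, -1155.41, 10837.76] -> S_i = 1.40*(-9.38)^i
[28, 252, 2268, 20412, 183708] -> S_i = 28*9^i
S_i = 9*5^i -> [9, 45, 225, 1125, 5625]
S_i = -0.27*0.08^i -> [-0.27, -0.02, -0.0, -0.0, -0.0]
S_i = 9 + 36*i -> [9, 45, 81, 117, 153]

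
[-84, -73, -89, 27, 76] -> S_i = Random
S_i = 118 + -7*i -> [118, 111, 104, 97, 90]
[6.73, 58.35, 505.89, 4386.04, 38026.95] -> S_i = 6.73*8.67^i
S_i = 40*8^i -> [40, 320, 2560, 20480, 163840]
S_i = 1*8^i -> [1, 8, 64, 512, 4096]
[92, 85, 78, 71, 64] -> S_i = 92 + -7*i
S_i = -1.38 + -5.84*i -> [-1.38, -7.22, -13.06, -18.9, -24.74]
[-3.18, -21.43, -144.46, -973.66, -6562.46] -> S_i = -3.18*6.74^i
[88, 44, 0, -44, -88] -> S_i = 88 + -44*i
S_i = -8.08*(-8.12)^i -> [-8.08, 65.61, -532.75, 4325.93, -35126.55]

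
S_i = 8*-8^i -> [8, -64, 512, -4096, 32768]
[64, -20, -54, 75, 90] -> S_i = Random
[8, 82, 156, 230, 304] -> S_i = 8 + 74*i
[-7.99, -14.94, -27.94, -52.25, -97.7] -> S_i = -7.99*1.87^i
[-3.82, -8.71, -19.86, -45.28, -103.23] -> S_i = -3.82*2.28^i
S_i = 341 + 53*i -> [341, 394, 447, 500, 553]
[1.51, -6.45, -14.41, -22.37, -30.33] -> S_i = 1.51 + -7.96*i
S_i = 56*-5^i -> [56, -280, 1400, -7000, 35000]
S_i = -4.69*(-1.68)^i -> [-4.69, 7.88, -13.24, 22.24, -37.36]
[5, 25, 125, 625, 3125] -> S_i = 5*5^i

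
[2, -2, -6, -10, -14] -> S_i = 2 + -4*i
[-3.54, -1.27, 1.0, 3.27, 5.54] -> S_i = -3.54 + 2.27*i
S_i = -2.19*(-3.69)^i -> [-2.19, 8.08, -29.82, 110.03, -406.02]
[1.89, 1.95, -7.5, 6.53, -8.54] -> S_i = Random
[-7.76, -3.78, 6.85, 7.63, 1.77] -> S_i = Random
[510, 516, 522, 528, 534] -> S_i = 510 + 6*i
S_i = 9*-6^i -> [9, -54, 324, -1944, 11664]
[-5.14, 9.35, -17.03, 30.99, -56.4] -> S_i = -5.14*(-1.82)^i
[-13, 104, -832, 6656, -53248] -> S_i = -13*-8^i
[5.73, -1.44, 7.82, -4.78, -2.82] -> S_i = Random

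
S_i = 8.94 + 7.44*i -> [8.94, 16.38, 23.82, 31.26, 38.7]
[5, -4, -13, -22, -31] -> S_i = 5 + -9*i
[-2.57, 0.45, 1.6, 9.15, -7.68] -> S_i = Random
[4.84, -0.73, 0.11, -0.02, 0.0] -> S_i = 4.84*(-0.15)^i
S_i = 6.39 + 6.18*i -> [6.39, 12.57, 18.75, 24.93, 31.11]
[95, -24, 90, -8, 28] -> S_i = Random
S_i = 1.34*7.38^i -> [1.34, 9.89, 72.98, 538.61, 3974.94]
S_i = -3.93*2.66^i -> [-3.93, -10.45, -27.81, -73.97, -196.75]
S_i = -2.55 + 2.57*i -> [-2.55, 0.02, 2.59, 5.16, 7.73]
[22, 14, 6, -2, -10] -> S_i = 22 + -8*i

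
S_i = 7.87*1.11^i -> [7.87, 8.74, 9.7, 10.76, 11.95]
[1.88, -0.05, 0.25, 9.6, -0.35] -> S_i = Random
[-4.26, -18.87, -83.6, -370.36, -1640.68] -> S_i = -4.26*4.43^i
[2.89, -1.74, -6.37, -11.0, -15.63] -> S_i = 2.89 + -4.63*i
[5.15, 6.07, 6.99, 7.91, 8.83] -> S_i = 5.15 + 0.92*i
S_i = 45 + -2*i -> [45, 43, 41, 39, 37]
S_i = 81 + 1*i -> [81, 82, 83, 84, 85]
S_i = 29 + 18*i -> [29, 47, 65, 83, 101]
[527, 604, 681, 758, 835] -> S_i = 527 + 77*i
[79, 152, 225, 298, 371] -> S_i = 79 + 73*i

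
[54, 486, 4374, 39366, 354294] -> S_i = 54*9^i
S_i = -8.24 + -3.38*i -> [-8.24, -11.62, -15.0, -18.38, -21.76]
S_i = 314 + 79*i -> [314, 393, 472, 551, 630]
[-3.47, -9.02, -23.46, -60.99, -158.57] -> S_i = -3.47*2.60^i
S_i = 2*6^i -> [2, 12, 72, 432, 2592]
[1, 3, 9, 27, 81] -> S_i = 1*3^i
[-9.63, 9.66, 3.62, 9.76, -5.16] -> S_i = Random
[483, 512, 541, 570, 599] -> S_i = 483 + 29*i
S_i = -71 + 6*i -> [-71, -65, -59, -53, -47]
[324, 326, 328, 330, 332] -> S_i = 324 + 2*i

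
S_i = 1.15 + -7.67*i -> [1.15, -6.52, -14.19, -21.86, -29.53]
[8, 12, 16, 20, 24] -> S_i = 8 + 4*i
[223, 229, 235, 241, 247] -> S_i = 223 + 6*i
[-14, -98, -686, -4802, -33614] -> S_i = -14*7^i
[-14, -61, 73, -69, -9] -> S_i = Random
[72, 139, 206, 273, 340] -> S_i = 72 + 67*i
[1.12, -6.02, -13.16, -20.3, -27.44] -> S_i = 1.12 + -7.14*i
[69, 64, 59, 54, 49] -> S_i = 69 + -5*i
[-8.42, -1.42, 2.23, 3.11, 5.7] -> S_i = Random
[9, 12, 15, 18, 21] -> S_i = 9 + 3*i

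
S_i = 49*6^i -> [49, 294, 1764, 10584, 63504]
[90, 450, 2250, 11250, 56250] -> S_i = 90*5^i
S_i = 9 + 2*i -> [9, 11, 13, 15, 17]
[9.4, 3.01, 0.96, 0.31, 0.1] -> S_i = 9.40*0.32^i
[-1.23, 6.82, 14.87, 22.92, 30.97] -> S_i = -1.23 + 8.05*i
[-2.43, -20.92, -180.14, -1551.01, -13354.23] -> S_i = -2.43*8.61^i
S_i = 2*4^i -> [2, 8, 32, 128, 512]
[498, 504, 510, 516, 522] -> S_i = 498 + 6*i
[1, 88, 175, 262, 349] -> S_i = 1 + 87*i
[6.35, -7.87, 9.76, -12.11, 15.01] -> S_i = 6.35*(-1.24)^i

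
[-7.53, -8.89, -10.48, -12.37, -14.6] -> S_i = -7.53*1.18^i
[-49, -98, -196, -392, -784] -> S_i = -49*2^i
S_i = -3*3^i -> [-3, -9, -27, -81, -243]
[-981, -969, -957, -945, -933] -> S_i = -981 + 12*i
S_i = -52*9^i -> [-52, -468, -4212, -37908, -341172]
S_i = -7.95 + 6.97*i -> [-7.95, -0.98, 5.99, 12.96, 19.93]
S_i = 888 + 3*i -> [888, 891, 894, 897, 900]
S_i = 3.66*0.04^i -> [3.66, 0.15, 0.01, 0.0, 0.0]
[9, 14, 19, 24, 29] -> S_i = 9 + 5*i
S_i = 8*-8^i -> [8, -64, 512, -4096, 32768]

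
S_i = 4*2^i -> [4, 8, 16, 32, 64]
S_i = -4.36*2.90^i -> [-4.36, -12.64, -36.67, -106.34, -308.37]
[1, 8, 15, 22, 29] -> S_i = 1 + 7*i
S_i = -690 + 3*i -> [-690, -687, -684, -681, -678]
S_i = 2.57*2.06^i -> [2.57, 5.29, 10.91, 22.47, 46.28]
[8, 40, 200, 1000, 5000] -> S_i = 8*5^i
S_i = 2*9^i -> [2, 18, 162, 1458, 13122]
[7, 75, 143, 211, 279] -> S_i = 7 + 68*i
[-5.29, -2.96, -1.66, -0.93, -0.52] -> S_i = -5.29*0.56^i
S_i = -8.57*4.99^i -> [-8.57, -42.76, -213.39, -1064.84, -5313.53]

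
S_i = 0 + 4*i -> [0, 4, 8, 12, 16]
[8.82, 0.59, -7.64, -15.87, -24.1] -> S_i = 8.82 + -8.23*i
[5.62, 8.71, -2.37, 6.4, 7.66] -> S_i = Random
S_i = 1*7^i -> [1, 7, 49, 343, 2401]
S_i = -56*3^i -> [-56, -168, -504, -1512, -4536]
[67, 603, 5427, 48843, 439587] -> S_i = 67*9^i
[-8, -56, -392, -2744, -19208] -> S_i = -8*7^i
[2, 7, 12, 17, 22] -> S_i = 2 + 5*i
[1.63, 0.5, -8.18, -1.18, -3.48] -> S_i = Random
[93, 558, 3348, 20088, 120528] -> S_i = 93*6^i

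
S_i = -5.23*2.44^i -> [-5.23, -12.76, -31.14, -75.98, -185.38]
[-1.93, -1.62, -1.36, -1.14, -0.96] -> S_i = -1.93*0.84^i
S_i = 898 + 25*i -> [898, 923, 948, 973, 998]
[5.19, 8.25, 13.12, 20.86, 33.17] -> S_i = 5.19*1.59^i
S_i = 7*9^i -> [7, 63, 567, 5103, 45927]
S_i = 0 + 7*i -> [0, 7, 14, 21, 28]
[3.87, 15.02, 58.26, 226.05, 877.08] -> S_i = 3.87*3.88^i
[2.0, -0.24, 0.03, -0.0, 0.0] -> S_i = 2.00*(-0.12)^i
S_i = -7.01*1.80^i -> [-7.01, -12.62, -22.71, -40.88, -73.59]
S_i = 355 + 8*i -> [355, 363, 371, 379, 387]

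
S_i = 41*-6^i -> [41, -246, 1476, -8856, 53136]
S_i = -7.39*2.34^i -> [-7.39, -17.29, -40.46, -94.69, -221.57]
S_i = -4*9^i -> [-4, -36, -324, -2916, -26244]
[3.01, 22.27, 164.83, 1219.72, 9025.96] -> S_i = 3.01*7.40^i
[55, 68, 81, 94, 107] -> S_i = 55 + 13*i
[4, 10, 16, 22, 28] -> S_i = 4 + 6*i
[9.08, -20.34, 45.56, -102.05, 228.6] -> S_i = 9.08*(-2.24)^i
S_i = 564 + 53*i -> [564, 617, 670, 723, 776]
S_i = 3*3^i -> [3, 9, 27, 81, 243]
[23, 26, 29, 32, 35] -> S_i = 23 + 3*i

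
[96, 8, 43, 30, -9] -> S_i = Random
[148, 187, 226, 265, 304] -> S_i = 148 + 39*i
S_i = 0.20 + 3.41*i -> [0.2, 3.61, 7.02, 10.43, 13.84]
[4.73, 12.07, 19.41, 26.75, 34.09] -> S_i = 4.73 + 7.34*i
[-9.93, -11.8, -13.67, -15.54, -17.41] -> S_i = -9.93 + -1.87*i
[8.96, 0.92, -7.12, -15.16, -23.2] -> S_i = 8.96 + -8.04*i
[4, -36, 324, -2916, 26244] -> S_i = 4*-9^i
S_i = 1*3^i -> [1, 3, 9, 27, 81]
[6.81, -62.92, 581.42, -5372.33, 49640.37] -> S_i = 6.81*(-9.24)^i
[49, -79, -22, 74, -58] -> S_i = Random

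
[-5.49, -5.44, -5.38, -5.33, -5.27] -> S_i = -5.49*0.99^i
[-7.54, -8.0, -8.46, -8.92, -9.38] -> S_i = -7.54 + -0.46*i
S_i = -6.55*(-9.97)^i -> [-6.55, 65.3, -651.08, 6491.23, -64717.53]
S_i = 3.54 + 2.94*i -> [3.54, 6.48, 9.42, 12.36, 15.3]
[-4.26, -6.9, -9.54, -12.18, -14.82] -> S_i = -4.26 + -2.64*i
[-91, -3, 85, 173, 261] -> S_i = -91 + 88*i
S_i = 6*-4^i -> [6, -24, 96, -384, 1536]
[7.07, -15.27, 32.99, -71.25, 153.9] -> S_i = 7.07*(-2.16)^i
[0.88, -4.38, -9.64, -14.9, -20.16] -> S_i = 0.88 + -5.26*i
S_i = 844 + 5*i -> [844, 849, 854, 859, 864]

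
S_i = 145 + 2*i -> [145, 147, 149, 151, 153]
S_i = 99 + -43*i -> [99, 56, 13, -30, -73]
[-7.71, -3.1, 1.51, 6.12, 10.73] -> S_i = -7.71 + 4.61*i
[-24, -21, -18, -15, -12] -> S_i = -24 + 3*i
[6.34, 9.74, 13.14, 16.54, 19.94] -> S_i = 6.34 + 3.40*i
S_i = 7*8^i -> [7, 56, 448, 3584, 28672]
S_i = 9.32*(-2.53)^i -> [9.32, -23.58, 59.66, -150.93, 381.85]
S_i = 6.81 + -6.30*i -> [6.81, 0.51, -5.79, -12.09, -18.39]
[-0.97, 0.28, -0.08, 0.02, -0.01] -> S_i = -0.97*(-0.29)^i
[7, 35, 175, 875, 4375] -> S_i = 7*5^i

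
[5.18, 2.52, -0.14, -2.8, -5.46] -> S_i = 5.18 + -2.66*i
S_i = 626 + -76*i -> [626, 550, 474, 398, 322]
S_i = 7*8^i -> [7, 56, 448, 3584, 28672]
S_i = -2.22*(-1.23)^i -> [-2.22, 2.73, -3.36, 4.13, -5.08]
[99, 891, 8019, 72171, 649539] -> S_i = 99*9^i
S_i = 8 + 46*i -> [8, 54, 100, 146, 192]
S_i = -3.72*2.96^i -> [-3.72, -11.01, -32.59, -96.48, -285.57]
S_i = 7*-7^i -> [7, -49, 343, -2401, 16807]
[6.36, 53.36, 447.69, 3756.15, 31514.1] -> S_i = 6.36*8.39^i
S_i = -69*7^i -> [-69, -483, -3381, -23667, -165669]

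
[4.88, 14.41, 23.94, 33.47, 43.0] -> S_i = 4.88 + 9.53*i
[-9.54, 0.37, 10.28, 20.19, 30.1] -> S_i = -9.54 + 9.91*i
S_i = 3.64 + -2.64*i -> [3.64, 1.0, -1.64, -4.28, -6.92]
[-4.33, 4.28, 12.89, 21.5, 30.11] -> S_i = -4.33 + 8.61*i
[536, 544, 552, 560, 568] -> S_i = 536 + 8*i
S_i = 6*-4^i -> [6, -24, 96, -384, 1536]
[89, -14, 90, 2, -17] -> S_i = Random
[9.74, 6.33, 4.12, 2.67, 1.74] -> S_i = 9.74*0.65^i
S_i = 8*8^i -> [8, 64, 512, 4096, 32768]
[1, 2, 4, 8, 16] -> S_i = 1*2^i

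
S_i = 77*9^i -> [77, 693, 6237, 56133, 505197]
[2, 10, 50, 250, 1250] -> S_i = 2*5^i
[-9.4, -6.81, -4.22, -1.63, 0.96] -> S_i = -9.40 + 2.59*i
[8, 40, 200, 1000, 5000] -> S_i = 8*5^i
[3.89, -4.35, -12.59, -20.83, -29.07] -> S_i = 3.89 + -8.24*i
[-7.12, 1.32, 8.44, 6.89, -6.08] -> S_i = Random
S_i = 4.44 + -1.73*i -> [4.44, 2.71, 0.98, -0.75, -2.48]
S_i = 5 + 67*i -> [5, 72, 139, 206, 273]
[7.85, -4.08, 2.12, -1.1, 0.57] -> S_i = 7.85*(-0.52)^i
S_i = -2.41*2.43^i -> [-2.41, -5.86, -14.23, -34.58, -84.03]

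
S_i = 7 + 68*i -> [7, 75, 143, 211, 279]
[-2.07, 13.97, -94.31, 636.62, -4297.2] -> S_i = -2.07*(-6.75)^i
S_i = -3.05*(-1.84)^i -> [-3.05, 5.61, -10.33, 19.0, -34.96]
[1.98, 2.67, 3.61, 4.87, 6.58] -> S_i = 1.98*1.35^i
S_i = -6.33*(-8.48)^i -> [-6.33, 53.68, -455.19, 3860.04, -32733.1]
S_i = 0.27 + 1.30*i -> [0.27, 1.57, 2.87, 4.17, 5.47]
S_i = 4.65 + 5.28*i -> [4.65, 9.93, 15.21, 20.49, 25.77]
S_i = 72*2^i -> [72, 144, 288, 576, 1152]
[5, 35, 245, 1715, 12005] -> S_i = 5*7^i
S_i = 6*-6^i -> [6, -36, 216, -1296, 7776]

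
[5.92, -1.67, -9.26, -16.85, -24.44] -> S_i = 5.92 + -7.59*i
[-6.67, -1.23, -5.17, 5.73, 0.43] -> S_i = Random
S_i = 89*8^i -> [89, 712, 5696, 45568, 364544]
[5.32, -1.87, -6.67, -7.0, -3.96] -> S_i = Random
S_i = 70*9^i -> [70, 630, 5670, 51030, 459270]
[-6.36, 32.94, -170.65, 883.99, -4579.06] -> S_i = -6.36*(-5.18)^i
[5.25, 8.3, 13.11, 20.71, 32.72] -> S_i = 5.25*1.58^i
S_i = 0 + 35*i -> [0, 35, 70, 105, 140]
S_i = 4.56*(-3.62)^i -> [4.56, -16.51, 59.76, -216.32, 783.07]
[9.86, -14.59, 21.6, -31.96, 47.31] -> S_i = 9.86*(-1.48)^i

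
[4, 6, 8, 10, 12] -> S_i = 4 + 2*i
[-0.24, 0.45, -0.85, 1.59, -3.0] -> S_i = -0.24*(-1.88)^i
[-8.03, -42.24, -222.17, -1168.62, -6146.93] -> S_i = -8.03*5.26^i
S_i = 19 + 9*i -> [19, 28, 37, 46, 55]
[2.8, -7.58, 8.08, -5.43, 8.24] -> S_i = Random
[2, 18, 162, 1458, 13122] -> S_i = 2*9^i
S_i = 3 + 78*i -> [3, 81, 159, 237, 315]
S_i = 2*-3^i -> [2, -6, 18, -54, 162]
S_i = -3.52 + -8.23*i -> [-3.52, -11.75, -19.98, -28.21, -36.44]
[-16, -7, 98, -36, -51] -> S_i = Random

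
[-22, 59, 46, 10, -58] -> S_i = Random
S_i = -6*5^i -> [-6, -30, -150, -750, -3750]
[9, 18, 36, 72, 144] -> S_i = 9*2^i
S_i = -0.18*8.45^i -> [-0.18, -1.52, -12.85, -108.6, -917.7]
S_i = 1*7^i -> [1, 7, 49, 343, 2401]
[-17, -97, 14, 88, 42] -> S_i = Random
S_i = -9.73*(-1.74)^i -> [-9.73, 16.93, -29.46, 51.26, -89.19]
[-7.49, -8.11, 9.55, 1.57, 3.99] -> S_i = Random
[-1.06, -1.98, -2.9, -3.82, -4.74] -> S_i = -1.06 + -0.92*i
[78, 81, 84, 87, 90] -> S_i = 78 + 3*i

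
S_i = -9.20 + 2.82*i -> [-9.2, -6.38, -3.56, -0.74, 2.08]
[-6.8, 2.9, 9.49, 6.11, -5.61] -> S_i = Random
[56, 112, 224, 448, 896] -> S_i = 56*2^i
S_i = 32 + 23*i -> [32, 55, 78, 101, 124]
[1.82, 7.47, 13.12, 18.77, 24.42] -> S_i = 1.82 + 5.65*i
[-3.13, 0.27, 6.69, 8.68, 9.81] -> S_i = Random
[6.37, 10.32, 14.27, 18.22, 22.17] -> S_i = 6.37 + 3.95*i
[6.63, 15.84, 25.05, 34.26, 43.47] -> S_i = 6.63 + 9.21*i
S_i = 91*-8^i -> [91, -728, 5824, -46592, 372736]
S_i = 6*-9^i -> [6, -54, 486, -4374, 39366]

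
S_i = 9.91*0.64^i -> [9.91, 6.34, 4.06, 2.6, 1.66]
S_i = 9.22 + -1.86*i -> [9.22, 7.36, 5.5, 3.64, 1.78]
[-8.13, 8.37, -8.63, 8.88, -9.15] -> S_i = -8.13*(-1.03)^i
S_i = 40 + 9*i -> [40, 49, 58, 67, 76]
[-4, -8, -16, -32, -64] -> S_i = -4*2^i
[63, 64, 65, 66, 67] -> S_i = 63 + 1*i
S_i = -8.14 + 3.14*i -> [-8.14, -5.0, -1.86, 1.28, 4.42]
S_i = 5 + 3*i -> [5, 8, 11, 14, 17]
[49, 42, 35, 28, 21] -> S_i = 49 + -7*i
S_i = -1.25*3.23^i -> [-1.25, -4.04, -13.04, -42.12, -136.06]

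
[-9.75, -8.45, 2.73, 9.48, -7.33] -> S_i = Random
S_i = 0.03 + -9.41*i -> [0.03, -9.38, -18.79, -28.2, -37.61]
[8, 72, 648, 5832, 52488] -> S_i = 8*9^i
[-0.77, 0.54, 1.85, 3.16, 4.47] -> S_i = -0.77 + 1.31*i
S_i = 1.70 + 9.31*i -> [1.7, 11.01, 20.32, 29.63, 38.94]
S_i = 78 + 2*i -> [78, 80, 82, 84, 86]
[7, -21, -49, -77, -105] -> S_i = 7 + -28*i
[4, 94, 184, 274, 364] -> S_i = 4 + 90*i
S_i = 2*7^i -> [2, 14, 98, 686, 4802]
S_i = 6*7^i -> [6, 42, 294, 2058, 14406]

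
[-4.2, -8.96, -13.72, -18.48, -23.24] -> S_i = -4.20 + -4.76*i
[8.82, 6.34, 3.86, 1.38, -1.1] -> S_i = 8.82 + -2.48*i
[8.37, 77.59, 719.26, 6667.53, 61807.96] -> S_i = 8.37*9.27^i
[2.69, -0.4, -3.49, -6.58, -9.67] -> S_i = 2.69 + -3.09*i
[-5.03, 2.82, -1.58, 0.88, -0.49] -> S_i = -5.03*(-0.56)^i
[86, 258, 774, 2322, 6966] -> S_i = 86*3^i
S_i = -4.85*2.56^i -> [-4.85, -12.42, -31.78, -81.37, -208.31]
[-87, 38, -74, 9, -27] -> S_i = Random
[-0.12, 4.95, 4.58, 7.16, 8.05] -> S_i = Random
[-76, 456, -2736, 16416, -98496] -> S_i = -76*-6^i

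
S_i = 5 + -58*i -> [5, -53, -111, -169, -227]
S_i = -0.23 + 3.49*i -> [-0.23, 3.26, 6.75, 10.24, 13.73]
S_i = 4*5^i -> [4, 20, 100, 500, 2500]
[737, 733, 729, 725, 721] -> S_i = 737 + -4*i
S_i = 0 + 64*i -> [0, 64, 128, 192, 256]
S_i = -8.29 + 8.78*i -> [-8.29, 0.49, 9.27, 18.05, 26.83]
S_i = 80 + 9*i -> [80, 89, 98, 107, 116]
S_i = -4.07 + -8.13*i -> [-4.07, -12.2, -20.33, -28.46, -36.59]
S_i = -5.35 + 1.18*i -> [-5.35, -4.17, -2.99, -1.81, -0.63]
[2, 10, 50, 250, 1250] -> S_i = 2*5^i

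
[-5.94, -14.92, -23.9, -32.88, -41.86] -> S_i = -5.94 + -8.98*i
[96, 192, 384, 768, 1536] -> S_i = 96*2^i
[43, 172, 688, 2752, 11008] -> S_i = 43*4^i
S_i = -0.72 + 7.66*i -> [-0.72, 6.94, 14.6, 22.26, 29.92]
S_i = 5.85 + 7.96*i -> [5.85, 13.81, 21.77, 29.73, 37.69]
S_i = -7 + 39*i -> [-7, 32, 71, 110, 149]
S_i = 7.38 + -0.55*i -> [7.38, 6.83, 6.28, 5.73, 5.18]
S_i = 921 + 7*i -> [921, 928, 935, 942, 949]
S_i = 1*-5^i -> [1, -5, 25, -125, 625]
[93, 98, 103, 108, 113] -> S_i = 93 + 5*i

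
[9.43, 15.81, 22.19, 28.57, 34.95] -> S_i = 9.43 + 6.38*i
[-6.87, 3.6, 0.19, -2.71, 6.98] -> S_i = Random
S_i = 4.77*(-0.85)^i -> [4.77, -4.05, 3.45, -2.93, 2.49]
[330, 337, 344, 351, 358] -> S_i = 330 + 7*i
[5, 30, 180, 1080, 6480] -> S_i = 5*6^i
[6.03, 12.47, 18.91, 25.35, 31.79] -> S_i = 6.03 + 6.44*i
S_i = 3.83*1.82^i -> [3.83, 6.97, 12.69, 23.09, 42.02]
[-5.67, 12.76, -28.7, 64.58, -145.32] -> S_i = -5.67*(-2.25)^i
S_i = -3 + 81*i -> [-3, 78, 159, 240, 321]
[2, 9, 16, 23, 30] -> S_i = 2 + 7*i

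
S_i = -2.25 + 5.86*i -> [-2.25, 3.61, 9.47, 15.33, 21.19]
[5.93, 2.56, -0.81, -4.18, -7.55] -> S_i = 5.93 + -3.37*i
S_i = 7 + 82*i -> [7, 89, 171, 253, 335]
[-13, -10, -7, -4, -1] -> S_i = -13 + 3*i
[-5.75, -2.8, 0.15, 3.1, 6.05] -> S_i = -5.75 + 2.95*i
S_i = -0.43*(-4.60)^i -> [-0.43, 1.98, -9.1, 41.85, -192.53]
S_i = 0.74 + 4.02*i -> [0.74, 4.76, 8.78, 12.8, 16.82]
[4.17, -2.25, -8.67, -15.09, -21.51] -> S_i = 4.17 + -6.42*i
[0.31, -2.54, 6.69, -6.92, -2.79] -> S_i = Random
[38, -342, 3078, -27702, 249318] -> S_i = 38*-9^i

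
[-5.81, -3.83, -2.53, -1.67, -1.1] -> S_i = -5.81*0.66^i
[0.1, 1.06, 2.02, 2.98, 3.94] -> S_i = 0.10 + 0.96*i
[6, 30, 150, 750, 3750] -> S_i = 6*5^i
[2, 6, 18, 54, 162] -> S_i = 2*3^i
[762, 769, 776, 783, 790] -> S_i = 762 + 7*i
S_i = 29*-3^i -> [29, -87, 261, -783, 2349]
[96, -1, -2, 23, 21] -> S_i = Random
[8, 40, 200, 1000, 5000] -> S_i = 8*5^i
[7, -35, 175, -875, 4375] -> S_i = 7*-5^i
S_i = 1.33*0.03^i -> [1.33, 0.04, 0.0, 0.0, 0.0]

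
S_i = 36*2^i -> [36, 72, 144, 288, 576]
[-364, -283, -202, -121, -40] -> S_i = -364 + 81*i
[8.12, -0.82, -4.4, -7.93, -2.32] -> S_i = Random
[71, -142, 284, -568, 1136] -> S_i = 71*-2^i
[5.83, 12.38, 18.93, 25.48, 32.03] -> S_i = 5.83 + 6.55*i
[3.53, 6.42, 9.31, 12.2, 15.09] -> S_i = 3.53 + 2.89*i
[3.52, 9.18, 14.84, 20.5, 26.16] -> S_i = 3.52 + 5.66*i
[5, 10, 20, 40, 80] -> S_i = 5*2^i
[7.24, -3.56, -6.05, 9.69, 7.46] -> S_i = Random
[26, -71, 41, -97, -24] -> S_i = Random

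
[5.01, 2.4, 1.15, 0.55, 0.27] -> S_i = 5.01*0.48^i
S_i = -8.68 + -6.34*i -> [-8.68, -15.02, -21.36, -27.7, -34.04]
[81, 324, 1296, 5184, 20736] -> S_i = 81*4^i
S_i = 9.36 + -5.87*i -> [9.36, 3.49, -2.38, -8.25, -14.12]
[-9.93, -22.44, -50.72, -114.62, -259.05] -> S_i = -9.93*2.26^i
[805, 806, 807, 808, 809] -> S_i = 805 + 1*i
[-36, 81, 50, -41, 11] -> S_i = Random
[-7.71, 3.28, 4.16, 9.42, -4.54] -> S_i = Random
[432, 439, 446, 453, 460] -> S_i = 432 + 7*i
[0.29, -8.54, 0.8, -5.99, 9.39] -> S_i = Random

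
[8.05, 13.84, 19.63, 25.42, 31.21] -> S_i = 8.05 + 5.79*i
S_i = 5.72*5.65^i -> [5.72, 32.32, 182.6, 1031.67, 5828.94]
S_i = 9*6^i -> [9, 54, 324, 1944, 11664]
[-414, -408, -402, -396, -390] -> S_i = -414 + 6*i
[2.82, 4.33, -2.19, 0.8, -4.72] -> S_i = Random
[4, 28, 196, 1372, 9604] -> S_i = 4*7^i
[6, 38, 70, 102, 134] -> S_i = 6 + 32*i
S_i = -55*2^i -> [-55, -110, -220, -440, -880]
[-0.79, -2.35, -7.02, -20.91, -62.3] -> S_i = -0.79*2.98^i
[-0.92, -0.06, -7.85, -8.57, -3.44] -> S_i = Random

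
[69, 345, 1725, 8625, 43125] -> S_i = 69*5^i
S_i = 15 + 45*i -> [15, 60, 105, 150, 195]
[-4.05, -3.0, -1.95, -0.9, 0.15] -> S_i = -4.05 + 1.05*i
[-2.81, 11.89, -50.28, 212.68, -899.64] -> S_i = -2.81*(-4.23)^i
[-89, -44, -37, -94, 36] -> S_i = Random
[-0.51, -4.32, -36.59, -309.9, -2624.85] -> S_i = -0.51*8.47^i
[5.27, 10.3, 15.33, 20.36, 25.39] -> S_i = 5.27 + 5.03*i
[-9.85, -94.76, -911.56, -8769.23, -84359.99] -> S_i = -9.85*9.62^i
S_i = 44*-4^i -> [44, -176, 704, -2816, 11264]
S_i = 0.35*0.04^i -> [0.35, 0.01, 0.0, 0.0, 0.0]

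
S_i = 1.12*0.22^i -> [1.12, 0.25, 0.05, 0.01, 0.0]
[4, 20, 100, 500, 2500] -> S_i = 4*5^i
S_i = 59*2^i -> [59, 118, 236, 472, 944]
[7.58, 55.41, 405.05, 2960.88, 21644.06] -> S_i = 7.58*7.31^i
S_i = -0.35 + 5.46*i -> [-0.35, 5.11, 10.57, 16.03, 21.49]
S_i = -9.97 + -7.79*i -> [-9.97, -17.76, -25.55, -33.34, -41.13]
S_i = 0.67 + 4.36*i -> [0.67, 5.03, 9.39, 13.75, 18.11]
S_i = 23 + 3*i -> [23, 26, 29, 32, 35]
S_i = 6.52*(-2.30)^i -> [6.52, -15.0, 34.49, -79.33, 182.46]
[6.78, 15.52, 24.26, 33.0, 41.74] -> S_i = 6.78 + 8.74*i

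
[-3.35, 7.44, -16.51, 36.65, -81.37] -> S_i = -3.35*(-2.22)^i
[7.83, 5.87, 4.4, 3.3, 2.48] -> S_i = 7.83*0.75^i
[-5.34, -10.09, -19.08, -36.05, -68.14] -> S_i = -5.34*1.89^i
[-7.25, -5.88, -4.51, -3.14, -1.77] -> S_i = -7.25 + 1.37*i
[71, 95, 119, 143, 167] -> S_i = 71 + 24*i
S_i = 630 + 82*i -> [630, 712, 794, 876, 958]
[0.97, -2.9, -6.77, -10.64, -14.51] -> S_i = 0.97 + -3.87*i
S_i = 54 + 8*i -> [54, 62, 70, 78, 86]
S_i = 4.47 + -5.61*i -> [4.47, -1.14, -6.75, -12.36, -17.97]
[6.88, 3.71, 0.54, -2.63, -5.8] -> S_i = 6.88 + -3.17*i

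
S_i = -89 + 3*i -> [-89, -86, -83, -80, -77]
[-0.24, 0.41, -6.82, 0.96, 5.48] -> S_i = Random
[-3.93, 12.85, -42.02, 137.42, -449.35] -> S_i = -3.93*(-3.27)^i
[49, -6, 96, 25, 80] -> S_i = Random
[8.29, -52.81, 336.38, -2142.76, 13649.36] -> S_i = 8.29*(-6.37)^i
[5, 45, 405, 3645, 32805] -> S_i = 5*9^i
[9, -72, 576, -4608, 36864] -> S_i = 9*-8^i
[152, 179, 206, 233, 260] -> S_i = 152 + 27*i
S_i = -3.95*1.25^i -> [-3.95, -4.94, -6.17, -7.71, -9.64]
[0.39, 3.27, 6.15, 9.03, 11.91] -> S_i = 0.39 + 2.88*i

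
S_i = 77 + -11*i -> [77, 66, 55, 44, 33]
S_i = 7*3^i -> [7, 21, 63, 189, 567]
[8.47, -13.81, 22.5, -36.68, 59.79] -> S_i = 8.47*(-1.63)^i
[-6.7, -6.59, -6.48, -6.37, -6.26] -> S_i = -6.70 + 0.11*i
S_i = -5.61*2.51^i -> [-5.61, -14.08, -35.34, -88.71, -222.67]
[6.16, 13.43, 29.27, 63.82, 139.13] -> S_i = 6.16*2.18^i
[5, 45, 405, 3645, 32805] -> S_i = 5*9^i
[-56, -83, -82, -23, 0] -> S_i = Random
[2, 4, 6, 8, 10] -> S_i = 2 + 2*i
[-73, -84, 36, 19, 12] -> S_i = Random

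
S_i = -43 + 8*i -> [-43, -35, -27, -19, -11]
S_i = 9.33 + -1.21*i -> [9.33, 8.12, 6.91, 5.7, 4.49]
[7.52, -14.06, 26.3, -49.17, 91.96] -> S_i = 7.52*(-1.87)^i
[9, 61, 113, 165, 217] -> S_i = 9 + 52*i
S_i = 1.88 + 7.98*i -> [1.88, 9.86, 17.84, 25.82, 33.8]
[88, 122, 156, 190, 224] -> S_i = 88 + 34*i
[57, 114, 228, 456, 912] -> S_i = 57*2^i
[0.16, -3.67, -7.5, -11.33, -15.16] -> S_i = 0.16 + -3.83*i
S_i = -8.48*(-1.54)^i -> [-8.48, 13.06, -20.11, 30.97, -47.7]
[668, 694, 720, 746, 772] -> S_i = 668 + 26*i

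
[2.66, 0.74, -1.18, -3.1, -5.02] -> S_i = 2.66 + -1.92*i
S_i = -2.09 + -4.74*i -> [-2.09, -6.83, -11.57, -16.31, -21.05]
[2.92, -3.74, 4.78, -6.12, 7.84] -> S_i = 2.92*(-1.28)^i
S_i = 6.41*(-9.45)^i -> [6.41, -60.57, 572.43, -5409.45, 51119.34]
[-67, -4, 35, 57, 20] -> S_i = Random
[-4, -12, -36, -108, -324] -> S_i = -4*3^i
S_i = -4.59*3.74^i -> [-4.59, -17.17, -64.2, -240.12, -898.05]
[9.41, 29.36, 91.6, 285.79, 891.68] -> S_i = 9.41*3.12^i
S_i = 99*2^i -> [99, 198, 396, 792, 1584]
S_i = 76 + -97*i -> [76, -21, -118, -215, -312]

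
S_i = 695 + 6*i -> [695, 701, 707, 713, 719]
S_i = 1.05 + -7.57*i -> [1.05, -6.52, -14.09, -21.66, -29.23]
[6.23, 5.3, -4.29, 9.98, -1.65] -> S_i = Random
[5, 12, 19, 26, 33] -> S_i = 5 + 7*i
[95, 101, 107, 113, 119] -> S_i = 95 + 6*i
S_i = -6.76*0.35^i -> [-6.76, -2.37, -0.83, -0.29, -0.1]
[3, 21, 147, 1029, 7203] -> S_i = 3*7^i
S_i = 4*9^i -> [4, 36, 324, 2916, 26244]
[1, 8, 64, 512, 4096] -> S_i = 1*8^i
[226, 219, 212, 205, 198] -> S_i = 226 + -7*i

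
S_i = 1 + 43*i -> [1, 44, 87, 130, 173]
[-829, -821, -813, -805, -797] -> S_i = -829 + 8*i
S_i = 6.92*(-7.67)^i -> [6.92, -53.08, 407.1, -3122.43, 23949.01]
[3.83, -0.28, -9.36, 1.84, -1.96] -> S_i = Random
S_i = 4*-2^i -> [4, -8, 16, -32, 64]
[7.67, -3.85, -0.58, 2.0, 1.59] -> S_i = Random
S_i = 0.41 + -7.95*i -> [0.41, -7.54, -15.49, -23.44, -31.39]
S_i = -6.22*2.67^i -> [-6.22, -16.61, -44.34, -118.39, -316.11]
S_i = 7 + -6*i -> [7, 1, -5, -11, -17]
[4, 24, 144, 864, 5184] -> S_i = 4*6^i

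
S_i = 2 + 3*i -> [2, 5, 8, 11, 14]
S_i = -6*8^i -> [-6, -48, -384, -3072, -24576]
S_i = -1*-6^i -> [-1, 6, -36, 216, -1296]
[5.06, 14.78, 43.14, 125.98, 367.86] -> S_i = 5.06*2.92^i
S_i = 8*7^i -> [8, 56, 392, 2744, 19208]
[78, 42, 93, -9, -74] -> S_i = Random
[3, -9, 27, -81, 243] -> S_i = 3*-3^i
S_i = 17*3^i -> [17, 51, 153, 459, 1377]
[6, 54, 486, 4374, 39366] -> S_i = 6*9^i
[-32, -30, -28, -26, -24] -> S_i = -32 + 2*i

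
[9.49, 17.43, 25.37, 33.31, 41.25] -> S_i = 9.49 + 7.94*i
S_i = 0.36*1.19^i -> [0.36, 0.43, 0.51, 0.61, 0.72]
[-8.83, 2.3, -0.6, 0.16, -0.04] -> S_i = -8.83*(-0.26)^i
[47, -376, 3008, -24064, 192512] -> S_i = 47*-8^i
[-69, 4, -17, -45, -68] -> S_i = Random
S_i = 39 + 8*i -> [39, 47, 55, 63, 71]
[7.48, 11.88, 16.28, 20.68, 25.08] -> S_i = 7.48 + 4.40*i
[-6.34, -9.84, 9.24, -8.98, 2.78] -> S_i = Random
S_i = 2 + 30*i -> [2, 32, 62, 92, 122]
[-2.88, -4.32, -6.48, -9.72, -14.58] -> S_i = -2.88*1.50^i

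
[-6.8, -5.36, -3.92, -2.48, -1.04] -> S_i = -6.80 + 1.44*i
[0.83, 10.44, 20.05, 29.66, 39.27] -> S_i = 0.83 + 9.61*i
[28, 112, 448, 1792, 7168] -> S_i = 28*4^i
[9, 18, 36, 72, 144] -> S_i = 9*2^i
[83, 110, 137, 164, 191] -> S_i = 83 + 27*i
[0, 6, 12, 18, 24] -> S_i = 0 + 6*i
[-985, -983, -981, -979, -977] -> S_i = -985 + 2*i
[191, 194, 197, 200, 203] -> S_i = 191 + 3*i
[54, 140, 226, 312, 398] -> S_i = 54 + 86*i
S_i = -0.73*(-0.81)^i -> [-0.73, 0.59, -0.48, 0.39, -0.31]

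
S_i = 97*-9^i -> [97, -873, 7857, -70713, 636417]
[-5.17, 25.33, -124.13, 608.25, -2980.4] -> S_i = -5.17*(-4.90)^i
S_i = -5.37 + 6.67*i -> [-5.37, 1.3, 7.97, 14.64, 21.31]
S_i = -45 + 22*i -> [-45, -23, -1, 21, 43]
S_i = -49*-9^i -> [-49, 441, -3969, 35721, -321489]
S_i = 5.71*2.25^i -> [5.71, 12.85, 28.91, 65.04, 146.34]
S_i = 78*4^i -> [78, 312, 1248, 4992, 19968]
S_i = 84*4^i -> [84, 336, 1344, 5376, 21504]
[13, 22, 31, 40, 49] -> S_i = 13 + 9*i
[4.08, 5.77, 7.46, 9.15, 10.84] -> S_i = 4.08 + 1.69*i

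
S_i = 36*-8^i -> [36, -288, 2304, -18432, 147456]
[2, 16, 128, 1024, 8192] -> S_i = 2*8^i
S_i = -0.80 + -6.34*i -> [-0.8, -7.14, -13.48, -19.82, -26.16]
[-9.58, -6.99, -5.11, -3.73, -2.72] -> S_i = -9.58*0.73^i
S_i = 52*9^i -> [52, 468, 4212, 37908, 341172]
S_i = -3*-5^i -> [-3, 15, -75, 375, -1875]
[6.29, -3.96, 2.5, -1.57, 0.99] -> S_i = 6.29*(-0.63)^i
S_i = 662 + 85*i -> [662, 747, 832, 917, 1002]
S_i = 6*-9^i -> [6, -54, 486, -4374, 39366]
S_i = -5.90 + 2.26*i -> [-5.9, -3.64, -1.38, 0.88, 3.14]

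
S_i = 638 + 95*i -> [638, 733, 828, 923, 1018]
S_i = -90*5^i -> [-90, -450, -2250, -11250, -56250]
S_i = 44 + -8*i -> [44, 36, 28, 20, 12]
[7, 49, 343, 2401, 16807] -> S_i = 7*7^i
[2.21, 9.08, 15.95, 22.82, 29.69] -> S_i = 2.21 + 6.87*i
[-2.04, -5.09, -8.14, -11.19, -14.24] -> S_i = -2.04 + -3.05*i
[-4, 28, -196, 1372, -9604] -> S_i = -4*-7^i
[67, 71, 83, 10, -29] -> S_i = Random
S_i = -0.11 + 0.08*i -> [-0.11, -0.03, 0.05, 0.13, 0.21]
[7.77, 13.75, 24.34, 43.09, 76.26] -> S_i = 7.77*1.77^i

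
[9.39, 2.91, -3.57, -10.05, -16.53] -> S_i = 9.39 + -6.48*i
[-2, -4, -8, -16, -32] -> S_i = -2*2^i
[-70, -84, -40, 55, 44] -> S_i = Random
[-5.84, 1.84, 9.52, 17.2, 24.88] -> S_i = -5.84 + 7.68*i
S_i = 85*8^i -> [85, 680, 5440, 43520, 348160]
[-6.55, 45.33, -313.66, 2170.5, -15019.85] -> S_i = -6.55*(-6.92)^i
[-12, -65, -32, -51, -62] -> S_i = Random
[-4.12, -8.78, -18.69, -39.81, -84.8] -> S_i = -4.12*2.13^i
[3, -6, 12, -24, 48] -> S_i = 3*-2^i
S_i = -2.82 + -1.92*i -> [-2.82, -4.74, -6.66, -8.58, -10.5]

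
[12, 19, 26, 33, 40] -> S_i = 12 + 7*i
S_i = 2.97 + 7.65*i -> [2.97, 10.62, 18.27, 25.92, 33.57]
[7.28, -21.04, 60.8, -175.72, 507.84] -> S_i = 7.28*(-2.89)^i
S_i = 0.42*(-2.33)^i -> [0.42, -0.98, 2.28, -5.31, 12.38]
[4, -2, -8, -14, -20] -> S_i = 4 + -6*i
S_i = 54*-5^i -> [54, -270, 1350, -6750, 33750]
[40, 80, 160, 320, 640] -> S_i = 40*2^i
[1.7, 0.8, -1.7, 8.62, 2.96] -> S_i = Random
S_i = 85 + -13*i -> [85, 72, 59, 46, 33]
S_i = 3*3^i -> [3, 9, 27, 81, 243]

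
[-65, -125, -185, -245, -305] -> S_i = -65 + -60*i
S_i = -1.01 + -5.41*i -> [-1.01, -6.42, -11.83, -17.24, -22.65]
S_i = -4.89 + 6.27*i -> [-4.89, 1.38, 7.65, 13.92, 20.19]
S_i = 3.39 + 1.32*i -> [3.39, 4.71, 6.03, 7.35, 8.67]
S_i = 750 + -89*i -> [750, 661, 572, 483, 394]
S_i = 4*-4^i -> [4, -16, 64, -256, 1024]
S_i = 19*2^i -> [19, 38, 76, 152, 304]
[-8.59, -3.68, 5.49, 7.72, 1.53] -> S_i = Random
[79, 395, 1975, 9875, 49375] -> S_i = 79*5^i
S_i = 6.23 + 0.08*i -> [6.23, 6.31, 6.39, 6.47, 6.55]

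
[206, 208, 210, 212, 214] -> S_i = 206 + 2*i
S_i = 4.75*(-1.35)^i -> [4.75, -6.41, 8.66, -11.69, 15.78]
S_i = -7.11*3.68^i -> [-7.11, -26.16, -96.29, -354.33, -1303.95]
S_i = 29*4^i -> [29, 116, 464, 1856, 7424]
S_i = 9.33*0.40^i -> [9.33, 3.73, 1.49, 0.6, 0.24]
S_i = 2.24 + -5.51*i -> [2.24, -3.27, -8.78, -14.29, -19.8]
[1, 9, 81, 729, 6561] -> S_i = 1*9^i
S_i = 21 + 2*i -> [21, 23, 25, 27, 29]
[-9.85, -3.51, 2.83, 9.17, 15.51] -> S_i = -9.85 + 6.34*i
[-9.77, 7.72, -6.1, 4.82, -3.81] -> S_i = -9.77*(-0.79)^i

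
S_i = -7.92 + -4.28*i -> [-7.92, -12.2, -16.48, -20.76, -25.04]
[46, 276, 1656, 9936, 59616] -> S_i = 46*6^i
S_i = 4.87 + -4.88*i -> [4.87, -0.01, -4.89, -9.77, -14.65]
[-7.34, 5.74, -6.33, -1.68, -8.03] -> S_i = Random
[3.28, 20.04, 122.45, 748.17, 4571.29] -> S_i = 3.28*6.11^i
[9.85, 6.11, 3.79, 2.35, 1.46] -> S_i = 9.85*0.62^i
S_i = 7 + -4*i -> [7, 3, -1, -5, -9]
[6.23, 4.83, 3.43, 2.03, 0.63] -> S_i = 6.23 + -1.40*i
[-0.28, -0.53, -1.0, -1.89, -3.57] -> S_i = -0.28*1.89^i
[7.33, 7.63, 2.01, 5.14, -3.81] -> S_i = Random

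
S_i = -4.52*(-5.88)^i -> [-4.52, 26.58, -156.28, 918.9, -5403.16]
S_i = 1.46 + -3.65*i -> [1.46, -2.19, -5.84, -9.49, -13.14]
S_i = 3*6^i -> [3, 18, 108, 648, 3888]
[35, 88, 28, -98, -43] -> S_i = Random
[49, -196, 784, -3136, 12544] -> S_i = 49*-4^i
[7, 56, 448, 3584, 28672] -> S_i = 7*8^i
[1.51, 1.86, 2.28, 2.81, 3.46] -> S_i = 1.51*1.23^i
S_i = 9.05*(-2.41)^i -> [9.05, -21.81, 52.56, -126.68, 305.29]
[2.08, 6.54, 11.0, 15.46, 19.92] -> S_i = 2.08 + 4.46*i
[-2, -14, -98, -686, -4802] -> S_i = -2*7^i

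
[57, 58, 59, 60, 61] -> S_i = 57 + 1*i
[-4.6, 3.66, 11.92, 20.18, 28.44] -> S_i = -4.60 + 8.26*i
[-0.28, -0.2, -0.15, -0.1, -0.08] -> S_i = -0.28*0.72^i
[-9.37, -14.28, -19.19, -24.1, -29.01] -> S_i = -9.37 + -4.91*i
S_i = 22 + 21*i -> [22, 43, 64, 85, 106]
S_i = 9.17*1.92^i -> [9.17, 17.61, 33.8, 64.9, 124.62]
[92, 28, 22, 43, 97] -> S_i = Random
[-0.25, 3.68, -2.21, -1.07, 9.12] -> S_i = Random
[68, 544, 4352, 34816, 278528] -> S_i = 68*8^i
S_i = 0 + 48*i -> [0, 48, 96, 144, 192]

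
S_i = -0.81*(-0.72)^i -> [-0.81, 0.58, -0.42, 0.3, -0.22]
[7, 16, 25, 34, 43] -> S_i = 7 + 9*i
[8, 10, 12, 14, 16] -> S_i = 8 + 2*i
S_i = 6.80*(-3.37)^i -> [6.8, -22.92, 77.23, -260.25, 877.06]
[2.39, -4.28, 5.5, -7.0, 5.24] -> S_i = Random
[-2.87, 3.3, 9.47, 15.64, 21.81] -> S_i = -2.87 + 6.17*i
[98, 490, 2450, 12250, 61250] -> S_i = 98*5^i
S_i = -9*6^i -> [-9, -54, -324, -1944, -11664]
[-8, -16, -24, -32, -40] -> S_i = -8 + -8*i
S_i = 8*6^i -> [8, 48, 288, 1728, 10368]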